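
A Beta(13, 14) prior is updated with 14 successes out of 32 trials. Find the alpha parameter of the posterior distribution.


In the Beta-Binomial conjugate update:
alpha_post = alpha_prior + successes
= 13 + 14
= 27

27


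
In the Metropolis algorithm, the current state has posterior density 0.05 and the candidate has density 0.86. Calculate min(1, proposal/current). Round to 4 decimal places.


Ratio = 0.86/0.05 = 17.2
Acceptance probability = min(1, 17.2)
= 1.0

1.0


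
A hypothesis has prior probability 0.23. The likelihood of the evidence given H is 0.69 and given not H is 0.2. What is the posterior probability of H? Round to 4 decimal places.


Using Bayes' theorem:
P(E) = 0.23 * 0.69 + 0.77 * 0.2
P(E) = 0.3127
P(H|E) = (0.23 * 0.69) / 0.3127 = 0.5075

0.5075


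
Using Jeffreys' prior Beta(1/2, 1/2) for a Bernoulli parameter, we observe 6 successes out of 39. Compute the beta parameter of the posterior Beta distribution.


Conjugate update: Beta(0.5 + k, 0.5 + n - k).
k = 6, n - k = 33
Posterior beta = 0.5 + (n - k) = 0.5 + 33 = 33.5

33.5


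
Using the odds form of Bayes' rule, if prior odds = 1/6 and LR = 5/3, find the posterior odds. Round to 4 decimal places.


Bayes' rule in odds form: posterior odds = prior odds * LR
= (1 * 5) / (6 * 3)
= 5/18 = 0.2778

0.2778


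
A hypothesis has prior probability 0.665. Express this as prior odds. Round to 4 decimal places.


Odds = P(H) / P(not H) = 0.665 / 0.335
= 1.9851

1.9851


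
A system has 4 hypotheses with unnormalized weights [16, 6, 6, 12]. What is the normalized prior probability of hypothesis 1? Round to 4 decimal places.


The normalized prior is the weight divided by the total.
Total weight = 40
P(H1) = 16 / 40 = 0.4

0.4


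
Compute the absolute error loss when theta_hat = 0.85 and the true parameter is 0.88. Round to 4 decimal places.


L = |theta_hat - theta_true|
= |0.85 - 0.88| = 0.03

0.03


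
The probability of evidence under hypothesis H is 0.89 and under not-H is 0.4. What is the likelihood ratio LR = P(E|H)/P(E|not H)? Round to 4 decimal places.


LR = 0.89 / 0.4
= 2.225

2.225


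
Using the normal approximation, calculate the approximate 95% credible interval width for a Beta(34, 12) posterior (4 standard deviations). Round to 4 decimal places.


Var(Beta) = 34*12/(46^2 * 47) = 0.0041
SD = 0.0641
Width ~ 4*SD = 0.2562

0.2562


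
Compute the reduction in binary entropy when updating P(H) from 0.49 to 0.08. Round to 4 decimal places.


H_before = -p*log2(p) - (1-p)*log2(1-p) for p=0.49: 0.9997
H_after for p=0.08: 0.4022
Reduction = 0.9997 - 0.4022 = 0.5975

0.5975


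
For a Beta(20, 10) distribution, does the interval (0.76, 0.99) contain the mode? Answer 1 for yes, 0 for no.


Mode of Beta(a,b) = (a-1)/(a+b-2)
= (20-1)/(20+10-2) = 0.6786
Check: 0.76 <= 0.6786 <= 0.99?
Result: 0

0


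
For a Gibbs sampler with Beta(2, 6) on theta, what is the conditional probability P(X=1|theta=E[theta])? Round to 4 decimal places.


E[theta] = 2/(2+6) = 0.25
P(X=1|theta) = theta = 0.25

0.25


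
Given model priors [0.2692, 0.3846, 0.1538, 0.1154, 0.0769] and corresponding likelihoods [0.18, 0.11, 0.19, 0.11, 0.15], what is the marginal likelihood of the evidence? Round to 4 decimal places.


P(E) = sum_i P(M_i) P(E|M_i)
= 0.0485 + 0.0423 + 0.0292 + 0.0127 + 0.0115
= 0.1442

0.1442


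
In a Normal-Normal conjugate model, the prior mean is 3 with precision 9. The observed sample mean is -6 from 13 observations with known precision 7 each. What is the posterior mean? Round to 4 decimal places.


Posterior precision = tau0 + n*tau = 9 + 13*7 = 100
Posterior mean = (tau0*mu0 + n*tau*xbar) / posterior_precision
= (9*3 + 13*7*-6) / 100
= -519 / 100 = -5.19

-5.19


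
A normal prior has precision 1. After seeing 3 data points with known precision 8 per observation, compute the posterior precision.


In the conjugate normal model, precisions add:
tau_posterior = tau_prior + n * tau_data
= 1 + 3*8 = 25

25


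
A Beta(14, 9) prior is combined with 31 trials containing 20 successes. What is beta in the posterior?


In conjugate updating:
beta_posterior = beta_prior + (n - k)
= 9 + (31 - 20)
= 9 + 11 = 20

20


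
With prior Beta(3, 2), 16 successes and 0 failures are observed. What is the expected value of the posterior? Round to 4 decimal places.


Posterior = Beta(19, 2)
E[theta] = alpha/(alpha+beta)
= 19/21 = 0.9048

0.9048


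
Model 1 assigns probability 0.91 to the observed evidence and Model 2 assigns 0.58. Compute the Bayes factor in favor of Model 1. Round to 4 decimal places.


BF = P(data|M1) / P(data|M2)
= 0.91 / 0.58 = 1.569

1.569


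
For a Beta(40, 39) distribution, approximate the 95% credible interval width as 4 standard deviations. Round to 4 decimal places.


Variance of Beta(a,b) = ab / ((a+b)^2 * (a+b+1))
= 40*39 / ((79)^2 * 80)
= 0.0031
SD = sqrt(0.0031) = 0.0559
Width = 4 * SD = 0.2236

0.2236


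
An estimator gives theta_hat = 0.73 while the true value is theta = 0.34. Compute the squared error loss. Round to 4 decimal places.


The squared error loss is (theta_hat - theta)^2
= (0.73 - 0.34)^2
= (0.39)^2 = 0.1521

0.1521


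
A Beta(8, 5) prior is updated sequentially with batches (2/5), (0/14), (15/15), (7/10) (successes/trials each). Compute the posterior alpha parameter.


Sequential conjugate updating is equivalent to a single batch update.
Total successes across all batches = 24
alpha_posterior = alpha_prior + total_successes = 8 + 24
= 32

32


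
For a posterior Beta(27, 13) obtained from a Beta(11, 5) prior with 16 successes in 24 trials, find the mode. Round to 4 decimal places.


Mode = (alpha - 1) / (alpha + beta - 2)
= 26 / 38
= 0.6842

0.6842


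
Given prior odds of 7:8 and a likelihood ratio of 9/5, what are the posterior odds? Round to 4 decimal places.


Posterior odds = prior odds * LR
Prior odds = 7/8 = 0.875
LR = 9/5 = 1.8
Posterior odds = 0.875 * 1.8 = 1.575

1.575


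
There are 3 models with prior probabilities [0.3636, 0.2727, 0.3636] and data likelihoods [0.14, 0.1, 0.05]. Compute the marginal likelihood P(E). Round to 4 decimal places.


P(E) = sum over models of P(M_i) * P(E|M_i)
= 0.3636*0.14 + 0.2727*0.1 + 0.3636*0.05
= 0.0964

0.0964


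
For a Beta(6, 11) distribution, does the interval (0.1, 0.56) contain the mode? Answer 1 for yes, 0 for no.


Mode of Beta(a,b) = (a-1)/(a+b-2)
= (6-1)/(6+11-2) = 0.3333
Check: 0.1 <= 0.3333 <= 0.56?
Result: 1

1


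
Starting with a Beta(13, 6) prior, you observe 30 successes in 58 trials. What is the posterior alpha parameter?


For a Beta-Binomial conjugate model:
Posterior alpha = prior alpha + number of successes
= 13 + 30 = 43

43


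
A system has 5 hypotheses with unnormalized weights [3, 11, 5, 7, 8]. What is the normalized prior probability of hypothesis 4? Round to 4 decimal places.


The normalized prior is the weight divided by the total.
Total weight = 34
P(H4) = 7 / 34 = 0.2059

0.2059


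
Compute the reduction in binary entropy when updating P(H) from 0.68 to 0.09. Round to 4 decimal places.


H_before = -p*log2(p) - (1-p)*log2(1-p) for p=0.68: 0.9044
H_after for p=0.09: 0.4365
Reduction = 0.9044 - 0.4365 = 0.4679

0.4679


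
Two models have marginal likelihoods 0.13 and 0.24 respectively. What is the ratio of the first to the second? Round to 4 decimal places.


Evidence ratio = 0.13 / 0.24
= 0.5417

0.5417


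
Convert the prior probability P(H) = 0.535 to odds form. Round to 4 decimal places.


P(not H) = 1 - 0.535 = 0.465
Odds = 0.535 / 0.465 = 1.1505

1.1505


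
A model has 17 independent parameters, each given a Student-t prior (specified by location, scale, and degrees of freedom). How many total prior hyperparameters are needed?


Each Student-t prior needs 3 hyperparameters (location, scale, and degrees of freedom).
Total = 3 * 17 = 51

51


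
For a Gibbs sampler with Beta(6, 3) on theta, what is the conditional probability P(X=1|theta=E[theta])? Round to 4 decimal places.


E[theta] = 6/(6+3) = 0.6667
P(X=1|theta) = theta = 0.6667

0.6667


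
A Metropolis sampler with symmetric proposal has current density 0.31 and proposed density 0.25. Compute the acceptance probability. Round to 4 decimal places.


For symmetric proposals, acceptance = min(1, pi(x*)/pi(x))
= min(1, 0.25/0.31)
= min(1, 0.8065) = 0.8065

0.8065


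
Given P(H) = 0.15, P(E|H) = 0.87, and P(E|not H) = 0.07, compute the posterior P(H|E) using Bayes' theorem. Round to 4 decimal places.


By Bayes' theorem: P(H|E) = P(E|H)*P(H) / P(E)
P(E) = P(E|H)*P(H) + P(E|not H)*P(not H)
P(E) = 0.87*0.15 + 0.07*0.85 = 0.19
P(H|E) = 0.87*0.15 / 0.19 = 0.6868

0.6868


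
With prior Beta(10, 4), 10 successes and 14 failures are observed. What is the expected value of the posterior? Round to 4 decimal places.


Posterior = Beta(20, 18)
E[theta] = alpha/(alpha+beta)
= 20/38 = 0.5263

0.5263


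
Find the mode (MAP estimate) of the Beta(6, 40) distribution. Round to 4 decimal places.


For Beta(a,b) with a,b > 1:
Mode = (a-1)/(a+b-2) = (6-1)/(46-2)
= 5/44 = 0.1136

0.1136


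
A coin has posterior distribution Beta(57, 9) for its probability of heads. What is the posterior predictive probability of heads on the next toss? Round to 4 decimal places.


Posterior predictive = E[theta] = alpha/(alpha+beta)
= 57/66
= 0.8636

0.8636


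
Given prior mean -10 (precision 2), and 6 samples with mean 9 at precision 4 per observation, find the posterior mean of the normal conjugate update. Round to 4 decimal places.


The posterior mean is a precision-weighted average of prior and data.
Post. prec. = 2 + 24 = 26
Post. mean = (-20 + 216)/26 = 196/26 = 7.5385

7.5385


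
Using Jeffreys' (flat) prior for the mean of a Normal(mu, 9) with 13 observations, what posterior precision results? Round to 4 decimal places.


Flat prior means prior precision is 0.
Posterior precision = n / sigma^2 = 13/9 = 1.4444

1.4444


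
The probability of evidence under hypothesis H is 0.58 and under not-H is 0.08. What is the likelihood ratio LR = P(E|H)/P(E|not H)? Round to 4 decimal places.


LR = 0.58 / 0.08
= 7.25

7.25


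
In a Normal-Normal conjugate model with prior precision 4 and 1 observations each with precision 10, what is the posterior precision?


Posterior precision = prior precision + n * observation precision
= 4 + 1 * 10
= 4 + 10 = 14

14


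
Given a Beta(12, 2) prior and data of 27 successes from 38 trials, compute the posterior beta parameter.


Number of failures = 38 - 27 = 11
Posterior beta = 2 + 11 = 13

13


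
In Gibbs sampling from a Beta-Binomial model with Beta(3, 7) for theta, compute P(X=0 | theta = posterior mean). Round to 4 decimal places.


Posterior mean = alpha/(alpha+beta) = 3/10 = 0.3
P(X=0|theta=mean) = 1 - theta = 0.7

0.7


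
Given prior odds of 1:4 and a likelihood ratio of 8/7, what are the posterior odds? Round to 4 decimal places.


Posterior odds = prior odds * LR
Prior odds = 1/4 = 0.25
LR = 8/7 = 1.1429
Posterior odds = 0.25 * 1.1429 = 0.2857

0.2857


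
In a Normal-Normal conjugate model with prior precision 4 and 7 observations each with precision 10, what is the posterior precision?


Posterior precision = prior precision + n * observation precision
= 4 + 7 * 10
= 4 + 70 = 74

74


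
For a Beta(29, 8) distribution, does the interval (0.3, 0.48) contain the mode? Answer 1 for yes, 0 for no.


Mode of Beta(a,b) = (a-1)/(a+b-2)
= (29-1)/(29+8-2) = 0.8
Check: 0.3 <= 0.8 <= 0.48?
Result: 0

0


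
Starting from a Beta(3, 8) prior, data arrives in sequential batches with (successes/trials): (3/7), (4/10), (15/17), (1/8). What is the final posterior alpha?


In sequential Bayesian updating, we sum all successes.
Total successes = 23
Final alpha = 3 + 23 = 26

26


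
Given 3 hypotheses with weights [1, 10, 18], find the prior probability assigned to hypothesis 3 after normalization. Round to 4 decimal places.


To normalize, divide each weight by the sum of all weights.
Sum = 29
Prior(H3) = 18/29 = 0.6207

0.6207


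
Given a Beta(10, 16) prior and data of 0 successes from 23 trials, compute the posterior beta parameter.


Number of failures = 23 - 0 = 23
Posterior beta = 16 + 23 = 39

39


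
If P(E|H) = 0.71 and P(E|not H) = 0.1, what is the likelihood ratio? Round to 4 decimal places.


Likelihood ratio = P(E|H) / P(E|not H)
= 0.71 / 0.1
= 7.1

7.1


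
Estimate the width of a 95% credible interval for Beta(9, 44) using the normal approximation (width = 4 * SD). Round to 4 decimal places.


For Beta(a,b): Var = ab/((a+b)^2(a+b+1))
Var = 0.0026, SD = 0.0511
Approximate 95% CI width = 4 * 0.0511 = 0.2044

0.2044


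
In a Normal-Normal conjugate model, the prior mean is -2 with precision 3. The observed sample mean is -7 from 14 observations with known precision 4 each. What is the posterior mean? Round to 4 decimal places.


Posterior precision = tau0 + n*tau = 3 + 14*4 = 59
Posterior mean = (tau0*mu0 + n*tau*xbar) / posterior_precision
= (3*-2 + 14*4*-7) / 59
= -398 / 59 = -6.7458

-6.7458


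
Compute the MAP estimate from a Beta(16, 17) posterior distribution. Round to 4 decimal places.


MAP = mode of Beta distribution
= (alpha - 1)/(alpha + beta - 2)
= (16-1)/(16+17-2)
= 15/31 = 0.4839

0.4839


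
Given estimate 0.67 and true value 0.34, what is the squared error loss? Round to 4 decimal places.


Squared error = (estimate - true)^2
Difference = 0.33
Loss = 0.33^2 = 0.1089

0.1089


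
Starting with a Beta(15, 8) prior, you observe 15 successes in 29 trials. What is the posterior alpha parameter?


For a Beta-Binomial conjugate model:
Posterior alpha = prior alpha + number of successes
= 15 + 15 = 30

30


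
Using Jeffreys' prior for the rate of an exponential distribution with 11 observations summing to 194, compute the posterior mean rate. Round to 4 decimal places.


Jeffreys' prior leads to posterior Gamma(11, 194).
Mean = 11/194 = 0.0567

0.0567


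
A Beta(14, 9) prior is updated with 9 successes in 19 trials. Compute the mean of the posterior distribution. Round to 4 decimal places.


After update: Beta(23, 19)
Mean = 23 / (23 + 19) = 23 / 42
= 0.5476

0.5476


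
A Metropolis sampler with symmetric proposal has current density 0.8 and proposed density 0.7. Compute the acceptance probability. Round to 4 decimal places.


For symmetric proposals, acceptance = min(1, pi(x*)/pi(x))
= min(1, 0.7/0.8)
= min(1, 0.875) = 0.875

0.875


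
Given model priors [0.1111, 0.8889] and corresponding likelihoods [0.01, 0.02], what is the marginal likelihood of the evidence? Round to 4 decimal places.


P(E) = sum_i P(M_i) P(E|M_i)
= 0.0011 + 0.0178
= 0.0189

0.0189


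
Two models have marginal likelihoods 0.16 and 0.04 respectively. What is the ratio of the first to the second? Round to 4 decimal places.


Evidence ratio = 0.16 / 0.04
= 4.0

4.0


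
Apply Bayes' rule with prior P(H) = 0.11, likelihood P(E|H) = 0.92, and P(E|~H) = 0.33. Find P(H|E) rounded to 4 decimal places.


Step 1: Compute marginal P(E) = P(E|H)P(H) + P(E|~H)P(~H)
= 0.92*0.11 + 0.33*0.89 = 0.3949
Step 2: P(H|E) = P(E|H)P(H)/P(E) = 0.1012/0.3949
= 0.2563

0.2563


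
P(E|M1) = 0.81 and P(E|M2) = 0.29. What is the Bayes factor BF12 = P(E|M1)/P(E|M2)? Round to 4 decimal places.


Bayes factor BF12 = P(E|M1) / P(E|M2)
= 0.81 / 0.29
= 2.7931

2.7931


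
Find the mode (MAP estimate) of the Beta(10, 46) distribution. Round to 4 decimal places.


For Beta(a,b) with a,b > 1:
Mode = (a-1)/(a+b-2) = (10-1)/(56-2)
= 9/54 = 0.1667

0.1667


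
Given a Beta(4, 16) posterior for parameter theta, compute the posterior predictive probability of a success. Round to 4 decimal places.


For a Beta-Bernoulli model, the predictive probability is the mean:
P(success) = 4/(4+16) = 4/20 = 0.2

0.2


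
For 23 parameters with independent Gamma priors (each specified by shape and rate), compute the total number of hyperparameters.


A Gamma prior has 2 hyperparameters per parameter.
Total = 23 * 2 = 46

46


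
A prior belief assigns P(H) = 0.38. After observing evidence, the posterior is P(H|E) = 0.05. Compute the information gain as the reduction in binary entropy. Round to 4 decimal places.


H(prior) = -0.38*log2(0.38) - 0.62*log2(0.62)
= 0.958
H(post) = -0.05*log2(0.05) - 0.95*log2(0.95)
= 0.2864
IG = 0.958 - 0.2864 = 0.6716

0.6716


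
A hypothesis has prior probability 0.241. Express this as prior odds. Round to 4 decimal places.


Odds = P(H) / P(not H) = 0.241 / 0.759
= 0.3175

0.3175


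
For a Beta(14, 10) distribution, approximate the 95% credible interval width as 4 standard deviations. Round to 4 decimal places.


Variance of Beta(a,b) = ab / ((a+b)^2 * (a+b+1))
= 14*10 / ((24)^2 * 25)
= 0.0097
SD = sqrt(0.0097) = 0.0986
Width = 4 * SD = 0.3944

0.3944


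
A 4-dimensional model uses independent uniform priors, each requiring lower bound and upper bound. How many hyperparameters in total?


Per parameter: 2 (lower bound and upper bound).
Total = 4 * 2 = 8

8


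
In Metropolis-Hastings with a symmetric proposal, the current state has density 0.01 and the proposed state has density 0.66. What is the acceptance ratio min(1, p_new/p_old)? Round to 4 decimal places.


Ratio = p_new / p_old = 0.66 / 0.01 = 66.0
Acceptance = min(1, 66.0) = 1.0

1.0


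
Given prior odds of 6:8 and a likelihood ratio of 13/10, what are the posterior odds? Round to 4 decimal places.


Posterior odds = prior odds * LR
Prior odds = 6/8 = 0.75
LR = 13/10 = 1.3
Posterior odds = 0.75 * 1.3 = 0.975

0.975


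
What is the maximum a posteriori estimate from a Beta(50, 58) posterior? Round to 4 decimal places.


The MAP estimate equals the mode of the distribution.
Mode of Beta(a,b) = (a-1)/(a+b-2)
= 49/106
= 0.4623

0.4623


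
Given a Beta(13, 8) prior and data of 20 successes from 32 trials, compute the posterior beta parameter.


Number of failures = 32 - 20 = 12
Posterior beta = 8 + 12 = 20

20


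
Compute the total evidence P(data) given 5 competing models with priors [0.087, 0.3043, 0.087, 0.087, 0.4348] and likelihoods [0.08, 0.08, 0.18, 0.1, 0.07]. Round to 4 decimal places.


Marginal likelihood = sum P(model_i) * P(data|model_i)
Model 1: 0.087 * 0.08 = 0.007
Model 2: 0.3043 * 0.08 = 0.0243
Model 3: 0.087 * 0.18 = 0.0157
Model 4: 0.087 * 0.1 = 0.0087
Model 5: 0.4348 * 0.07 = 0.0304
Total = 0.0861

0.0861


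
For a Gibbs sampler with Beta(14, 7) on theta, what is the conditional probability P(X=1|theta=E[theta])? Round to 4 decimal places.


E[theta] = 14/(14+7) = 0.6667
P(X=1|theta) = theta = 0.6667

0.6667


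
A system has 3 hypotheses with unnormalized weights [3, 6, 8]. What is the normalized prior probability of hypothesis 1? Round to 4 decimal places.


The normalized prior is the weight divided by the total.
Total weight = 17
P(H1) = 3 / 17 = 0.1765

0.1765


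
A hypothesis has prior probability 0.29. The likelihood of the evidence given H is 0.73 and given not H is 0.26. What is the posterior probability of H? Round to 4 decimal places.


Using Bayes' theorem:
P(E) = 0.29 * 0.73 + 0.71 * 0.26
P(E) = 0.3963
P(H|E) = (0.29 * 0.73) / 0.3963 = 0.5342

0.5342


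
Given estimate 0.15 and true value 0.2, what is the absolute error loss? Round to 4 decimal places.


Absolute error = |estimate - true|
= |-0.05| = 0.05

0.05


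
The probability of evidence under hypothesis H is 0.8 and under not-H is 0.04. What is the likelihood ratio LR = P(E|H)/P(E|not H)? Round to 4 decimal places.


LR = 0.8 / 0.04
= 20.0

20.0


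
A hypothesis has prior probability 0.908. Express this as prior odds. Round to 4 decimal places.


Odds = P(H) / P(not H) = 0.908 / 0.092
= 9.8696

9.8696


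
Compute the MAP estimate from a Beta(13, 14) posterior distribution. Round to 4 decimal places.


MAP = mode of Beta distribution
= (alpha - 1)/(alpha + beta - 2)
= (13-1)/(13+14-2)
= 12/25 = 0.48

0.48


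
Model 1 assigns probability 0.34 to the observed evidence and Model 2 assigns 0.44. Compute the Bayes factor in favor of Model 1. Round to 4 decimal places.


BF = P(data|M1) / P(data|M2)
= 0.34 / 0.44 = 0.7727

0.7727


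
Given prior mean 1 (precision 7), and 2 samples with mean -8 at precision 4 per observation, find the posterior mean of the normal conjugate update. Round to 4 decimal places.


The posterior mean is a precision-weighted average of prior and data.
Post. prec. = 7 + 8 = 15
Post. mean = (7 + -64)/15 = -57/15 = -3.8

-3.8


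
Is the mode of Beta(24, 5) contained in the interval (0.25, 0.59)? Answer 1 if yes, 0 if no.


Mode = (a-1)/(a+b-2) = 23/27 = 0.8519
Interval: (0.25, 0.59)
Contains mode? 0

0


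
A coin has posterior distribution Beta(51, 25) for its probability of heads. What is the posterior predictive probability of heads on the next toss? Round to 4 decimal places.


Posterior predictive = E[theta] = alpha/(alpha+beta)
= 51/76
= 0.6711

0.6711


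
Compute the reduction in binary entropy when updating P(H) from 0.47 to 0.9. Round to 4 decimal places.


H_before = -p*log2(p) - (1-p)*log2(1-p) for p=0.47: 0.9974
H_after for p=0.9: 0.469
Reduction = 0.9974 - 0.469 = 0.5284

0.5284


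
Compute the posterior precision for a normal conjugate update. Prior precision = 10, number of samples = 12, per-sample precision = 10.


tau_post = tau_0 + n * tau
= 10 + 12 * 10 = 130

130


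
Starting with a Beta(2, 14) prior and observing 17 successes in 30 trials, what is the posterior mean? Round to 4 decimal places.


Posterior parameters: alpha = 2 + 17 = 19
beta = 14 + 13 = 27
Posterior mean = alpha / (alpha + beta) = 19 / 46
= 0.413

0.413


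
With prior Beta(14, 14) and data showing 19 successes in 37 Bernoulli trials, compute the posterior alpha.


Conjugate update: alpha_posterior = alpha_prior + k
= 14 + 19 = 33

33


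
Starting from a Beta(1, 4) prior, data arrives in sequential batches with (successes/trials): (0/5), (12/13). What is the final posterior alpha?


In sequential Bayesian updating, we sum all successes.
Total successes = 12
Final alpha = 1 + 12 = 13

13


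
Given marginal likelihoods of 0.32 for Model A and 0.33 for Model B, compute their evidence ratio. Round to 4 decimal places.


Ratio = ML(A) / ML(B) = 0.32/0.33
= 0.9697

0.9697


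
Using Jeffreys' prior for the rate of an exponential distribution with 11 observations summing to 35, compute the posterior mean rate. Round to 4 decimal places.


Jeffreys' prior leads to posterior Gamma(11, 35).
Mean = 11/35 = 0.3143

0.3143


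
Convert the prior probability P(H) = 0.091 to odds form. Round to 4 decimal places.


P(not H) = 1 - 0.091 = 0.909
Odds = 0.091 / 0.909 = 0.1001

0.1001


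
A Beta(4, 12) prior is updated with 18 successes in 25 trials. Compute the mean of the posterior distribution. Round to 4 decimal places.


After update: Beta(22, 19)
Mean = 22 / (22 + 19) = 22 / 41
= 0.5366

0.5366


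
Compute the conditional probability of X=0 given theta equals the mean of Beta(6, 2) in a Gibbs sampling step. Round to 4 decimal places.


Mean of Beta(6, 2) = 0.75
P(X=0 | theta=0.75) = 0.25

0.25


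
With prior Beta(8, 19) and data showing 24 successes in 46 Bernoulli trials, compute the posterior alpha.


Conjugate update: alpha_posterior = alpha_prior + k
= 8 + 24 = 32

32


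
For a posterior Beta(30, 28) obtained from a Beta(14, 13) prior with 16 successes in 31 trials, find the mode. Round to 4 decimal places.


Mode = (alpha - 1) / (alpha + beta - 2)
= 29 / 56
= 0.5179

0.5179


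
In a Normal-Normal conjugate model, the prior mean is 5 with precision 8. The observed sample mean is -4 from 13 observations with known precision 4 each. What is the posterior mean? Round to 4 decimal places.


Posterior precision = tau0 + n*tau = 8 + 13*4 = 60
Posterior mean = (tau0*mu0 + n*tau*xbar) / posterior_precision
= (8*5 + 13*4*-4) / 60
= -168 / 60 = -2.8

-2.8


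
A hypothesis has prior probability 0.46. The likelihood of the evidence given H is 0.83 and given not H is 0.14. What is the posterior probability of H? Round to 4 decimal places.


Using Bayes' theorem:
P(E) = 0.46 * 0.83 + 0.54 * 0.14
P(E) = 0.4574
P(H|E) = (0.46 * 0.83) / 0.4574 = 0.8347

0.8347


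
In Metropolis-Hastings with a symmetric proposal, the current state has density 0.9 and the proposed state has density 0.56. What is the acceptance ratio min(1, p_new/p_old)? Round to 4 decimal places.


Ratio = p_new / p_old = 0.56 / 0.9 = 0.6222
Acceptance = min(1, 0.6222) = 0.6222

0.6222


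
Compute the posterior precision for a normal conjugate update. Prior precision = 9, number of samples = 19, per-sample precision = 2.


tau_post = tau_0 + n * tau
= 9 + 19 * 2 = 47

47


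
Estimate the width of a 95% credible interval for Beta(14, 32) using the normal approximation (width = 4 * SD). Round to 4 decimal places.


For Beta(a,b): Var = ab/((a+b)^2(a+b+1))
Var = 0.0045, SD = 0.0671
Approximate 95% CI width = 4 * 0.0671 = 0.2685

0.2685


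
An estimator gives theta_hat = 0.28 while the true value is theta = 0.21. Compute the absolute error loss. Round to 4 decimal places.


The absolute error loss is |theta_hat - theta|
= |0.28 - 0.21|
= 0.07

0.07


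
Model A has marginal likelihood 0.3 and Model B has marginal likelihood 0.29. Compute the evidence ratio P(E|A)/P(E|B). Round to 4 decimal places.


Evidence ratio = P(E|A) / P(E|B)
= 0.3 / 0.29
= 1.0345

1.0345


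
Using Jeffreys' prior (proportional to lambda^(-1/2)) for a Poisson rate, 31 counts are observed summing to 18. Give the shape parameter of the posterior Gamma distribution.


Conjugate update: Gamma(prior_shape + S, prior_rate + n).
Prior shape = 0.5, prior rate = 0.
Posterior shape = 0.5 + S = 0.5 + 18 = 18.5

18.5


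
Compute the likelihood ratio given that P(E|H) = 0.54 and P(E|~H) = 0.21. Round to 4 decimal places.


LR = P(E|H) / P(E|~H)
= 0.54 / 0.21 = 2.5714

2.5714


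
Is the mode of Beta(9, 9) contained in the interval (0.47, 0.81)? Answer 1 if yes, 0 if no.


Mode = (a-1)/(a+b-2) = 8/16 = 0.5
Interval: (0.47, 0.81)
Contains mode? 1

1


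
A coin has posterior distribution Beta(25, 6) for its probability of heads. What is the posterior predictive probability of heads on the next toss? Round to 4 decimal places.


Posterior predictive = E[theta] = alpha/(alpha+beta)
= 25/31
= 0.8065

0.8065


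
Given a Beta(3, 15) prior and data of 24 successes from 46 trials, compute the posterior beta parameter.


Number of failures = 46 - 24 = 22
Posterior beta = 15 + 22 = 37

37


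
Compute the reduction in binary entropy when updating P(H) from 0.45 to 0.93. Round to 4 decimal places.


H_before = -p*log2(p) - (1-p)*log2(1-p) for p=0.45: 0.9928
H_after for p=0.93: 0.3659
Reduction = 0.9928 - 0.3659 = 0.6269

0.6269


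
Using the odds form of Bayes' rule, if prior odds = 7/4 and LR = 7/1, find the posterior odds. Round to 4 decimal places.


Bayes' rule in odds form: posterior odds = prior odds * LR
= (7 * 7) / (4 * 1)
= 49/4 = 12.25

12.25


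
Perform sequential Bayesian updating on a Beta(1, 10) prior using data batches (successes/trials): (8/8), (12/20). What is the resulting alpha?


Accumulate successes: 20
Posterior alpha = prior alpha + sum of successes
= 1 + 20 = 21

21


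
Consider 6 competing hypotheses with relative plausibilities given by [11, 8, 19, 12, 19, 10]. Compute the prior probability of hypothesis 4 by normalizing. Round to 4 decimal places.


Sum of weights = 11 + 8 + 19 + 12 + 19 + 10 = 79
Normalized prior for H4 = 12 / 79
= 0.1519

0.1519


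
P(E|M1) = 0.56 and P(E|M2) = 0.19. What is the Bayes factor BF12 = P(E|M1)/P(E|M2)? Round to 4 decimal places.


Bayes factor BF12 = P(E|M1) / P(E|M2)
= 0.56 / 0.19
= 2.9474

2.9474


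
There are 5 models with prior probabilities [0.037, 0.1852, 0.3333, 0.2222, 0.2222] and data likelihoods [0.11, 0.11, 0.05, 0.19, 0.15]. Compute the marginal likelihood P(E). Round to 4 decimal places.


P(E) = sum over models of P(M_i) * P(E|M_i)
= 0.037*0.11 + 0.1852*0.11 + 0.3333*0.05 + 0.2222*0.19 + 0.2222*0.15
= 0.1167

0.1167


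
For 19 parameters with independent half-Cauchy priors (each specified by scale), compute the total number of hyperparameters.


A half-Cauchy prior has 1 hyperparameter per parameter.
Total = 19 * 1 = 19

19


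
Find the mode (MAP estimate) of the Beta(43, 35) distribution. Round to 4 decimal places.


For Beta(a,b) with a,b > 1:
Mode = (a-1)/(a+b-2) = (43-1)/(78-2)
= 42/76 = 0.5526

0.5526


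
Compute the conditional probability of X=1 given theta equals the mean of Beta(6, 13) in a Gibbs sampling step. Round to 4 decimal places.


Mean of Beta(6, 13) = 0.3158
P(X=1 | theta=0.3158) = 0.3158

0.3158


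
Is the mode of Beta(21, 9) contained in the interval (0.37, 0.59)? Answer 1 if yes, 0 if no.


Mode = (a-1)/(a+b-2) = 20/28 = 0.7143
Interval: (0.37, 0.59)
Contains mode? 0

0


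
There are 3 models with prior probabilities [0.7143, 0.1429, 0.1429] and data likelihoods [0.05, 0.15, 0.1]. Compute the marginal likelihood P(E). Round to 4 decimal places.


P(E) = sum over models of P(M_i) * P(E|M_i)
= 0.7143*0.05 + 0.1429*0.15 + 0.1429*0.1
= 0.0714

0.0714


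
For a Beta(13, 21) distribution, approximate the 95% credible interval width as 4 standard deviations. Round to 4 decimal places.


Variance of Beta(a,b) = ab / ((a+b)^2 * (a+b+1))
= 13*21 / ((34)^2 * 35)
= 0.0067
SD = sqrt(0.0067) = 0.0821
Width = 4 * SD = 0.3286

0.3286


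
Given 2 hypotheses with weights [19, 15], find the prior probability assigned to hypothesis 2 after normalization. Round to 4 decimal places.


To normalize, divide each weight by the sum of all weights.
Sum = 34
Prior(H2) = 15/34 = 0.4412

0.4412


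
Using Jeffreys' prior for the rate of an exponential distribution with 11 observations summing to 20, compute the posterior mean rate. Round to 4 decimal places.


Jeffreys' prior leads to posterior Gamma(11, 20).
Mean = 11/20 = 0.55

0.55


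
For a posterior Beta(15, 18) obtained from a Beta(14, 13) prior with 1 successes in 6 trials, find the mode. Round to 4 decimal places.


Mode = (alpha - 1) / (alpha + beta - 2)
= 14 / 31
= 0.4516

0.4516


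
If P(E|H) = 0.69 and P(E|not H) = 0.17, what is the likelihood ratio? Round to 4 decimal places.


Likelihood ratio = P(E|H) / P(E|not H)
= 0.69 / 0.17
= 4.0588

4.0588


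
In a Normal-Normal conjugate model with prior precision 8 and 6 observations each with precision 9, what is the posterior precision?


Posterior precision = prior precision + n * observation precision
= 8 + 6 * 9
= 8 + 54 = 62

62


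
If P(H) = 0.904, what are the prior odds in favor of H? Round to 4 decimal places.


Prior odds = P(H) / (1 - P(H))
= 0.904 / 0.096
= 9.4167

9.4167


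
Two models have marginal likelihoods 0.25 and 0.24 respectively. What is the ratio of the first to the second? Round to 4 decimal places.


Evidence ratio = 0.25 / 0.24
= 1.0417

1.0417


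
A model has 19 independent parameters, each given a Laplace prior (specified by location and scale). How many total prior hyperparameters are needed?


Each Laplace prior needs 2 hyperparameters (location and scale).
Total = 2 * 19 = 38

38


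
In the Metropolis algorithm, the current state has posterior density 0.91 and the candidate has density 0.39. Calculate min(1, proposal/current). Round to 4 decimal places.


Ratio = 0.39/0.91 = 0.4286
Acceptance probability = min(1, 0.4286)
= 0.4286

0.4286


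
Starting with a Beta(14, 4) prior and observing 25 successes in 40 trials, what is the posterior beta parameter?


Posterior beta = prior beta + failures
Failures = 40 - 25 = 15
beta_post = 4 + 15 = 19

19


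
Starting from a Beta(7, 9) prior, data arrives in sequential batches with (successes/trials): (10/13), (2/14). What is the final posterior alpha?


In sequential Bayesian updating, we sum all successes.
Total successes = 12
Final alpha = 7 + 12 = 19

19


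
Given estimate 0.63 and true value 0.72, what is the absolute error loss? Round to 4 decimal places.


Absolute error = |estimate - true|
= |-0.09| = 0.09

0.09


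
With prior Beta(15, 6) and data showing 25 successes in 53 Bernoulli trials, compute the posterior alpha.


Conjugate update: alpha_posterior = alpha_prior + k
= 15 + 25 = 40

40


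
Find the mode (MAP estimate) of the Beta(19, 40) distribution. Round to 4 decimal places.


For Beta(a,b) with a,b > 1:
Mode = (a-1)/(a+b-2) = (19-1)/(59-2)
= 18/57 = 0.3158

0.3158


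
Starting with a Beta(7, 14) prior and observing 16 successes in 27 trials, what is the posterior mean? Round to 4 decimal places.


Posterior parameters: alpha = 7 + 16 = 23
beta = 14 + 11 = 25
Posterior mean = alpha / (alpha + beta) = 23 / 48
= 0.4792

0.4792


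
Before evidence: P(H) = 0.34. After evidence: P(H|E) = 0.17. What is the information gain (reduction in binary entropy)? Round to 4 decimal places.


Prior entropy = 0.9248
Posterior entropy = 0.6577
Information gain = 0.9248 - 0.6577 = 0.2671

0.2671


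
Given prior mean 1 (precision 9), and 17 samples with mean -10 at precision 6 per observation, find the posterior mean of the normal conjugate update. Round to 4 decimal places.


The posterior mean is a precision-weighted average of prior and data.
Post. prec. = 9 + 102 = 111
Post. mean = (9 + -1020)/111 = -1011/111 = -9.1081

-9.1081


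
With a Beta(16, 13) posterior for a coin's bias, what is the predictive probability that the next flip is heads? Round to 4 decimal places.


The predictive probability equals the posterior mean.
P(next = heads) = alpha / (alpha + beta)
= 16 / 29 = 0.5517

0.5517


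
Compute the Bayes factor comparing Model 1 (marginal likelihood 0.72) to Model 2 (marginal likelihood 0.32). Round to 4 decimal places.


BF12 = marginal likelihood of M1 / marginal likelihood of M2
= 0.72/0.32
= 2.25

2.25


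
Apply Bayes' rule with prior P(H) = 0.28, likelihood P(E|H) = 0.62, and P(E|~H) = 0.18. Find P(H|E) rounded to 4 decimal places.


Step 1: Compute marginal P(E) = P(E|H)P(H) + P(E|~H)P(~H)
= 0.62*0.28 + 0.18*0.72 = 0.3032
Step 2: P(H|E) = P(E|H)P(H)/P(E) = 0.1736/0.3032
= 0.5726

0.5726


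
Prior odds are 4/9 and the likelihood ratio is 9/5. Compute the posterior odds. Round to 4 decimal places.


Posterior odds = prior odds * likelihood ratio
= (4/9) * (9/5)
= 36 / 45
= 0.8

0.8


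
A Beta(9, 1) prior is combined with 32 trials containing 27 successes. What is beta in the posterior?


In conjugate updating:
beta_posterior = beta_prior + (n - k)
= 1 + (32 - 27)
= 1 + 5 = 6

6


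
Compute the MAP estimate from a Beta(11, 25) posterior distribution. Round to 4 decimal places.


MAP = mode of Beta distribution
= (alpha - 1)/(alpha + beta - 2)
= (11-1)/(11+25-2)
= 10/34 = 0.2941

0.2941


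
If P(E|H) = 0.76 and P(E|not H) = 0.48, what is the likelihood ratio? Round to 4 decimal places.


Likelihood ratio = P(E|H) / P(E|not H)
= 0.76 / 0.48
= 1.5833

1.5833


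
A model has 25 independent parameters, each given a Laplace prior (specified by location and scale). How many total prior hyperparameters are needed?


Each Laplace prior needs 2 hyperparameters (location and scale).
Total = 2 * 25 = 50

50


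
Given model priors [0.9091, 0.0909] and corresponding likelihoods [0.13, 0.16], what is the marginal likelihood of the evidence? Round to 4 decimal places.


P(E) = sum_i P(M_i) P(E|M_i)
= 0.1182 + 0.0145
= 0.1327

0.1327


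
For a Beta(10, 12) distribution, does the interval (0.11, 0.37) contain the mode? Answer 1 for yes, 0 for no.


Mode of Beta(a,b) = (a-1)/(a+b-2)
= (10-1)/(10+12-2) = 0.45
Check: 0.11 <= 0.45 <= 0.37?
Result: 0

0


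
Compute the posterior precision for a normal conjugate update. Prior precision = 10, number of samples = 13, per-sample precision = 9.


tau_post = tau_0 + n * tau
= 10 + 13 * 9 = 127

127


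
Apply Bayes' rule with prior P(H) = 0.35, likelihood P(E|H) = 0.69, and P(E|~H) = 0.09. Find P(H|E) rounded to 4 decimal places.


Step 1: Compute marginal P(E) = P(E|H)P(H) + P(E|~H)P(~H)
= 0.69*0.35 + 0.09*0.65 = 0.3
Step 2: P(H|E) = P(E|H)P(H)/P(E) = 0.2415/0.3
= 0.805

0.805


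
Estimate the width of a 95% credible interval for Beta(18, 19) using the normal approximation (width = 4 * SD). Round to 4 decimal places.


For Beta(a,b): Var = ab/((a+b)^2(a+b+1))
Var = 0.0066, SD = 0.0811
Approximate 95% CI width = 4 * 0.0811 = 0.3243

0.3243


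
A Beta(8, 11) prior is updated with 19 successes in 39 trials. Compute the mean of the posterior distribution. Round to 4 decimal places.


After update: Beta(27, 31)
Mean = 27 / (27 + 31) = 27 / 58
= 0.4655

0.4655


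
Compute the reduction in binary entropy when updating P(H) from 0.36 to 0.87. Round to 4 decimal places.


H_before = -p*log2(p) - (1-p)*log2(1-p) for p=0.36: 0.9427
H_after for p=0.87: 0.5574
Reduction = 0.9427 - 0.5574 = 0.3852

0.3852


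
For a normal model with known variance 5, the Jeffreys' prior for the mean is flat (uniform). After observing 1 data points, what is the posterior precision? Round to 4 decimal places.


Jeffreys' prior for normal mean (known variance) is flat.
Prior precision = 0.
Posterior precision = prior_prec + n/sigma^2 = 0 + 1/5
= 0.2

0.2


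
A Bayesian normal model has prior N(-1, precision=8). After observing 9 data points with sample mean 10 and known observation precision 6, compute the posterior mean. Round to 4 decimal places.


Posterior mean = (prior_precision * prior_mean + n * data_precision * data_mean) / (prior_precision + n * data_precision)
Numerator = 8*-1 + 9*6*10 = 532
Denominator = 8 + 9*6 = 62
Posterior mean = 8.5806

8.5806


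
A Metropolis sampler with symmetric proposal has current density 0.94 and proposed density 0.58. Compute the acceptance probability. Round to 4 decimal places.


For symmetric proposals, acceptance = min(1, pi(x*)/pi(x))
= min(1, 0.58/0.94)
= min(1, 0.617) = 0.617

0.617


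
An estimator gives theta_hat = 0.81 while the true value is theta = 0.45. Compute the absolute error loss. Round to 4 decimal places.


The absolute error loss is |theta_hat - theta|
= |0.81 - 0.45|
= 0.36

0.36


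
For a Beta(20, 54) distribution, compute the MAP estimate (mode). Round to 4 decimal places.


MAP = mode = (a-1)/(a+b-2)
= (20-1)/(20+54-2)
= 19/72 = 0.2639

0.2639


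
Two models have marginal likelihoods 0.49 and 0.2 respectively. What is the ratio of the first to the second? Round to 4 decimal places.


Evidence ratio = 0.49 / 0.2
= 2.45

2.45


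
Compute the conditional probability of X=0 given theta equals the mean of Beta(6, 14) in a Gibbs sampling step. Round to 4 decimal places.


Mean of Beta(6, 14) = 0.3
P(X=0 | theta=0.3) = 0.7

0.7


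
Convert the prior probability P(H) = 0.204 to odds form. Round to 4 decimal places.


P(not H) = 1 - 0.204 = 0.796
Odds = 0.204 / 0.796 = 0.2563

0.2563


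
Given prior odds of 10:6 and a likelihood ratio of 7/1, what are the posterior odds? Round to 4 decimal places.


Posterior odds = prior odds * LR
Prior odds = 10/6 = 1.6667
LR = 7/1 = 7.0
Posterior odds = 1.6667 * 7.0 = 11.6667

11.6667


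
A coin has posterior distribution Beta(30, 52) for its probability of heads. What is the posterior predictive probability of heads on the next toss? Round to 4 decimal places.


Posterior predictive = E[theta] = alpha/(alpha+beta)
= 30/82
= 0.3659

0.3659
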